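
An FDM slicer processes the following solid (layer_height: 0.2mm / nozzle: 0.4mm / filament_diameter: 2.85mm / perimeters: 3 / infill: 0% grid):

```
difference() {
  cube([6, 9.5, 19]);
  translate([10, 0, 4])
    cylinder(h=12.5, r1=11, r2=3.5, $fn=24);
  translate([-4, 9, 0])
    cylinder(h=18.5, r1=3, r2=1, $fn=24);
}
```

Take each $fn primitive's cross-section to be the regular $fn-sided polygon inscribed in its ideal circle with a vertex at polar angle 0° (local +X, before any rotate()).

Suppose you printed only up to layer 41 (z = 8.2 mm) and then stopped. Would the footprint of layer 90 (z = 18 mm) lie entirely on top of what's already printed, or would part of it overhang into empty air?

part overhangs

Compare the two slices. At z = 8.2: the cube is present — its section is the full 6×9.5 rectangle (area 57.00 mm²); the cone at (10, 0) contributes a regular 24-gon of circumradius 8.480 (interpolated between r1=11 and r2=3.5 at t=0.336) (area = (24/2)·8.480²·sin(360°/24) = 223.34 mm²); the cone at (-4, 9) contributes a regular 24-gon of circumradius 2.114 (interpolated between r1=3 and r2=1 at t=0.443) (area = (24/2)·2.114²·sin(360°/24) = 13.87 mm²); Taking the first minus the rest: starting from the 6×9.5 cube (57.00 mm²), the cone at (10, 0) partially overlaps it — only the 23.43 mm² overlap (of its 223.34 mm²) is removed, clipping the outline; the cone at (-4, 9) misses the remaining region (no effect) — area = 33.57 mm². At z = 18: the cube is present — its section is the full 6×9.5 rectangle (area 57.00 mm²); the cone at (10, 0) does not reach this height (z outside [4, 16.5]); the cone at (-4, 9) (r1=3→r2=1) has section circumradius 1.054 here — a regular 24-gon (area = (24/2)·1.054²·sin(360°/24) = 3.45 mm²); After the difference (first − rest): starting from the 6×9.5 cube (57.00 mm²), the cone at (-4, 9) misses the remaining region (no effect) — area = 57.00 mm². Checking containment: at z = 18 the cross-section extends beyond the z = 8.2 cross-section by about 23.43 mm².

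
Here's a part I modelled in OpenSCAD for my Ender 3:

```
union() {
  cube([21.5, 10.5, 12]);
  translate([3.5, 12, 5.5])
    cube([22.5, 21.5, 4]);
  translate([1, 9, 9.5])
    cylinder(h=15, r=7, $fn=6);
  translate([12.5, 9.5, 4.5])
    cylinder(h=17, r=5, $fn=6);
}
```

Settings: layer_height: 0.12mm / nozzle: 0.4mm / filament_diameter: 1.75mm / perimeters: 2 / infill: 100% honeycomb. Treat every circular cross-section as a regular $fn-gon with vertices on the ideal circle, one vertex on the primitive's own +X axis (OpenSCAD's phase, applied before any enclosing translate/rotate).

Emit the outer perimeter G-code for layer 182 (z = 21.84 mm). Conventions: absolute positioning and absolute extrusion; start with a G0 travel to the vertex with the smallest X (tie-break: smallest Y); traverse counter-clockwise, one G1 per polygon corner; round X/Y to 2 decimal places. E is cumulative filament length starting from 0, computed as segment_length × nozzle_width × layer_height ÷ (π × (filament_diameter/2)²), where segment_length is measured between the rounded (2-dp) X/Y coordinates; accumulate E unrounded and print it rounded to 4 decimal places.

G0 X-6.00 Y9.00 Z21.84
G1 X-2.50 Y2.94 E0.1397
G1 X4.50 Y2.94 E0.2793
G1 X8.00 Y9.00 E0.4190
G1 X4.50 Y15.06 E0.5587
G1 X-2.50 Y15.06 E0.6983
G1 X-6.00 Y9.00 E0.8380

At z = 21.84 mm: the cube is absent (z outside [0, 12]); the cube at (3.5, 12) does not reach this height (z outside [5.5, 9.5]); the cylinder at (1, 9): section is a regular 6-gon, circumradius r=7; the cylinder at (12.5, 9.5) is absent (z outside [4.5, 21.5]); Combining (union): only the r=7 cylinder at (1, 9) is present, so the union is just that shape — 1 connected region. The outline is a single polygon with 6 vertices. Extrusion per mm of travel: 0.4 × 0.12 / (π × 0.875²) = 0.019956. Accumulating E over each segment gives final E = 0.8380.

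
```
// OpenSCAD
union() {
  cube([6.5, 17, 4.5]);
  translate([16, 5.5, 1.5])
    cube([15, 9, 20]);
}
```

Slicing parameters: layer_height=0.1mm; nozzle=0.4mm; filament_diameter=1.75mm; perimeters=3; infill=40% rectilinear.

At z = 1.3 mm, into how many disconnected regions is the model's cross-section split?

At z = 1.3 mm: the cube is present — its section is the full 6.5×17 rectangle; the cube at (16, 5.5) does not reach this height (z outside [1.5, 21.5]); Merging all regions: only the 6.5×17 cube is present, so the union is just that shape — 1 connected region. The result has 1 disconnected region.

1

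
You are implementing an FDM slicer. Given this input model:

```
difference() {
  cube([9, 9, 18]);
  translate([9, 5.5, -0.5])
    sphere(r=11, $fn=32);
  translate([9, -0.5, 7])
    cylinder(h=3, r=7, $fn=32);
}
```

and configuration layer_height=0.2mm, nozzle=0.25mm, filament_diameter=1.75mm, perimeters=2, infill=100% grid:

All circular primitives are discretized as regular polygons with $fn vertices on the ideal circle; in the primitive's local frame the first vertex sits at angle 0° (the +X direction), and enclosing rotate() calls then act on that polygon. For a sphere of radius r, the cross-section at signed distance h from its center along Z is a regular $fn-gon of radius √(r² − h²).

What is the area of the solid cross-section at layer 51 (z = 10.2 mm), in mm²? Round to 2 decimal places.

70.84 mm²

At z = 10.2 mm: the cube (footprint 9×9) is included at this height (area 81.00 mm²); the r=11 sphere at (9, 5.5) contributes a regular 32-gon of circumradius √(11²−10.7²) = 2.551 (area = (32/2)·2.551²·sin(360°/32) = 20.32 mm²); the cylinder at (9, -0.5) is not intersected at this z (z outside [7, 10]); After the difference (first − rest): starting from the 9×9 cube (81.00 mm²), the r=11 sphere at (9, 5.5) partially overlaps it — only the 10.16 mm² overlap (of its 20.32 mm²) is removed, clipping the outline — area = 70.84 mm². Overall, the cross-section is a single solid region. Net area = 70.84 mm².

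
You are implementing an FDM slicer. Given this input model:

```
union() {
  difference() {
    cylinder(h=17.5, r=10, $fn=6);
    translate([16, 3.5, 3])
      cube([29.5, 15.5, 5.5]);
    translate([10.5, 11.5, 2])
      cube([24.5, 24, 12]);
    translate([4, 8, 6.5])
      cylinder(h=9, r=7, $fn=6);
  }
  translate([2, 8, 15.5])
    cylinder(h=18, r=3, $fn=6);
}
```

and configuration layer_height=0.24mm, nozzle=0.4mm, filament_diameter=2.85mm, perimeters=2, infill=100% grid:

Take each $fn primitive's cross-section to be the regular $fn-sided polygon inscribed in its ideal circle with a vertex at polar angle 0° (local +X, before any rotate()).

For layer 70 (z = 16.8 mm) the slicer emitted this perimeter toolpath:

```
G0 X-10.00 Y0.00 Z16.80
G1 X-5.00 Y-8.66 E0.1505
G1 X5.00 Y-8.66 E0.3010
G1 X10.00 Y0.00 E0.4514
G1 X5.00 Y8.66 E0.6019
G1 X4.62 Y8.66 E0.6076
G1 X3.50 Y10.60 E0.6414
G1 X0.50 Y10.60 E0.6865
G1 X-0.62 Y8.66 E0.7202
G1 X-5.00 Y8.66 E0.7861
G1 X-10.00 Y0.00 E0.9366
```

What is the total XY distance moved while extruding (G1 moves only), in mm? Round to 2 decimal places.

62.24 mm

Sum the Euclidean lengths of each G1 segment: total = 62.24 mm.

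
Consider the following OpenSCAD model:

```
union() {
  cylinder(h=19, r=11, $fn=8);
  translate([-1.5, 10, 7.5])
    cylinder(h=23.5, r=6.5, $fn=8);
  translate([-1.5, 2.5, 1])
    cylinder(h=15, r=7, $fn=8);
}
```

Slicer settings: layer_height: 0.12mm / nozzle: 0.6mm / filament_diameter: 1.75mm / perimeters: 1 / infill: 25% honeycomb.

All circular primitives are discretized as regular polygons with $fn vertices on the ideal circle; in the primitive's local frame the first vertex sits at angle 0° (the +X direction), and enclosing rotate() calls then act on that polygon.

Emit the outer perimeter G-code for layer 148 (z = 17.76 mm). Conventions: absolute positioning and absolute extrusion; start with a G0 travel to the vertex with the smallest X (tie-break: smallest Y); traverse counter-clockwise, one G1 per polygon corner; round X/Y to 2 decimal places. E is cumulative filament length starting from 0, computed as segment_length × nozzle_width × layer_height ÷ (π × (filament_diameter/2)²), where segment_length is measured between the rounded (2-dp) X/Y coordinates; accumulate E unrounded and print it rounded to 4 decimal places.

At z = 17.76 mm: the cylinder: section is a regular 8-gon, circumradius r=11; the r=6.5 cylinder at (-1.5, 10) gives a regular 8-gon of circumradius 6.5 (constant along its height); the cylinder at (-1.5, 2.5) is not intersected at this z (z outside [1, 16]); Combining (union): the regions partially overlap (shared area 55.47 mm²), so overlapping operands fuse into one piece — 1 connected region. The outline is a single polygon with 14 vertices. Extrusion per mm of travel: 0.6 × 0.12 / (π × 0.875²) = 0.029934. Accumulating E over each segment gives final E = 2.3234.

G0 X-11.00 Y0.00 Z17.76
G1 X-7.78 Y-7.78 E0.2520
G1 X0.00 Y-11.00 E0.5041
G1 X7.78 Y-7.78 E0.7561
G1 X11.00 Y0.00 E1.0082
G1 X7.78 Y7.78 E1.2602
G1 X4.62 Y9.09 E1.3626
G1 X5.00 Y10.00 E1.3921
G1 X3.10 Y14.60 E1.5411
G1 X-1.50 Y16.50 E1.6901
G1 X-6.10 Y14.60 E1.8391
G1 X-8.00 Y10.00 E1.9881
G1 X-7.18 Y8.03 E2.0519
G1 X-7.78 Y7.78 E2.0714
G1 X-11.00 Y0.00 E2.3234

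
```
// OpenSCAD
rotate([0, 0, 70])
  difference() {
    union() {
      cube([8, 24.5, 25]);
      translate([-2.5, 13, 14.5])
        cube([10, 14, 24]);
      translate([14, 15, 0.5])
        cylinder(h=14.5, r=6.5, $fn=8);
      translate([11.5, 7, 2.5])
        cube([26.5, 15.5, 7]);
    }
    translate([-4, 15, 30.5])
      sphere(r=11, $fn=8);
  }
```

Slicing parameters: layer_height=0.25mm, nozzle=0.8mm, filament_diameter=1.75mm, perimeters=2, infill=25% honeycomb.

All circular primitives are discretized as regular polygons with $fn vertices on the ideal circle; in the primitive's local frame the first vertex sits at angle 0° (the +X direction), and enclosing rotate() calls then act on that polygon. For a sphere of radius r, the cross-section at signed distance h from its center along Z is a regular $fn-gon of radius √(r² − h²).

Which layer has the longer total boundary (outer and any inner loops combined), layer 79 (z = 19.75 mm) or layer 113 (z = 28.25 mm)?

layer 79 (z = 19.75 mm)

Layer 79 (z = 19.75): the cube is present — its section is the full 8×24.5 rectangle (perimeter 65.00 mm); the cube at (-2.5, 13) (footprint 10×14) is included at this height (perimeter 48.00 mm); the cylinder at (14, 15) is not intersected at this z (z outside [0.5, 15]); the cube at (11.5, 7) does not reach this height (z outside [2.5, 9.5]); Merging all regions: the regions partially overlap (shared area 86.25 mm²), so the edge portions inside another operand are dropped and the merged outline is re-measured after clipping — boundary = 75.00 mm; the sphere at (-4, 15): section is a regular 8-gon, circumradius = √(r²−h²) = √(11²−10.75²) = 2.332 (perimeter = 2·8·2.332·sin(180°/8) = 14.28 mm); Subtracting the remaining from the first: starting from that combined region, the r=11 sphere at (-4, 15) partially overlaps it — only the 1.63 mm² overlap (of its 15.38 mm²) is removed, clipping the outline — boundary = 75.47 mm; (whole slice rotated 70° about Z — lengths, areas and connectivity unchanged). So its perimeter = 75.47 mm. Layer 113 (z = 28.25): the cube does not reach this height (z outside [0, 25]); the cube at (-2.5, 13) (footprint 10×14) is included at this height (perimeter 48.00 mm); the cylinder at (14, 15) is not intersected at this z (z outside [0.5, 15]); the cube at (11.5, 7) does not reach this height (z outside [2.5, 9.5]); Combining (union): only the 10×14 cube at (-2.5, 13) is present, so the union is just that shape — boundary = 48.00 mm; the r=11 sphere at (-4, 15) slices to a regular 8-gon of circumradius 10.767 (√(r²−h²) with h=2.25 from center) (perimeter = 2·8·10.767·sin(180°/8) = 65.93 mm); Subtracting the remaining from the first: starting from the result so far, the r=11 sphere at (-4, 15) partially overlaps it — only the 84.00 mm² overlap (of its 327.92 mm²) is removed, clipping the outline — boundary = 44.44 mm; (whole slice rotated 70° about Z — lengths, areas and connectivity unchanged). So its perimeter = 44.44 mm. Layer 79 is larger (75.47 vs 44.44 mm).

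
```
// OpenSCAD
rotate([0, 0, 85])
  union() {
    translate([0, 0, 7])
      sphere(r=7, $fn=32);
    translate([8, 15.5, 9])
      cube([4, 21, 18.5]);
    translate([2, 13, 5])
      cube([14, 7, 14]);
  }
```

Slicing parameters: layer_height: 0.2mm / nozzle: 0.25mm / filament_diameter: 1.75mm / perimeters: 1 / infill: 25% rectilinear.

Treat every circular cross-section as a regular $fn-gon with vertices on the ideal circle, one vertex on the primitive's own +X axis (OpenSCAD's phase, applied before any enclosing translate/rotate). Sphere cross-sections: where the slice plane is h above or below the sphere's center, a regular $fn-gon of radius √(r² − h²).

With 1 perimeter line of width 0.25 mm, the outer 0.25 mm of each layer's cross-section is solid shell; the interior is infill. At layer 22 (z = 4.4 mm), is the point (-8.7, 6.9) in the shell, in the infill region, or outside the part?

outside

At z = 4.4 mm: the sphere: section is a regular 32-gon, circumradius = √(r²−h²) = √(7²−2.6²) = 6.499; the cube at (8, 15.5) is absent (z outside [9, 27.5]); the cube at (2, 13) does not reach this height (z outside [5, 19]); Combining (union): only the r=7 sphere is present, so the union is just that shape — 1 connected region; (rotated 85° about Z; rotation is an isometry so areas/perimeters/island counts are preserved). Overall, the cross-section is a single solid region. Undo the 85° rotation: the query point maps to (6.115, 9.268) in the un-rotated model frame. The nearest boundary edge runs (4.60, 4.60)→(3.61, 5.40); distance from the point to it = 4.61 mm. The point is not inside any of the regions above, so it lies outside the cross-section (4.61 mm from the nearest boundary).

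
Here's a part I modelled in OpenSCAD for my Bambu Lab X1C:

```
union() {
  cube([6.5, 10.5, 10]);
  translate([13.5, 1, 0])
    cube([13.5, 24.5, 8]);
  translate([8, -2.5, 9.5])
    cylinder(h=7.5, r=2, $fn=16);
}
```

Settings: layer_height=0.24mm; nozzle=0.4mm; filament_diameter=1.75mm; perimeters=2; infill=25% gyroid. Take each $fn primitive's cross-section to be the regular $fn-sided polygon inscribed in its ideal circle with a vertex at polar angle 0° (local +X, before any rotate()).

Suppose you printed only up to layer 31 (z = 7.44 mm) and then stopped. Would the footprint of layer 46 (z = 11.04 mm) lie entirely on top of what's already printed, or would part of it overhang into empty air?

part overhangs

Compare the two slices. At z = 7.44: the cube is present — its section is the full 6.5×10.5 rectangle (area 68.25 mm²); the cube at (13.5, 1) (footprint 13.5×24.5) is included at this height (area 330.75 mm²); the cylinder at (8, -2.5) does not reach this height (z outside [9.5, 17]); Merging all regions: the 2 present regions are separate (no shared area or edge), so areas and boundary lengths simply add and each stays a separate island — area = 399.00 mm². At z = 11.04: the cube does not reach this height (z outside [0, 10]); the cube at (13.5, 1) is absent (z outside [0, 8]); the cylinder at (8, -2.5): section is a regular 16-gon, circumradius r=2 (area = (16/2)·2.000²·sin(360°/16) = 12.25 mm²); Taking the union: only the r=2 cylinder at (8, -2.5) is present, so the union is just that shape — area = 12.25 mm². Checking containment: at z = 11.04 the cross-section extends beyond the z = 7.44 cross-section by about 12.25 mm².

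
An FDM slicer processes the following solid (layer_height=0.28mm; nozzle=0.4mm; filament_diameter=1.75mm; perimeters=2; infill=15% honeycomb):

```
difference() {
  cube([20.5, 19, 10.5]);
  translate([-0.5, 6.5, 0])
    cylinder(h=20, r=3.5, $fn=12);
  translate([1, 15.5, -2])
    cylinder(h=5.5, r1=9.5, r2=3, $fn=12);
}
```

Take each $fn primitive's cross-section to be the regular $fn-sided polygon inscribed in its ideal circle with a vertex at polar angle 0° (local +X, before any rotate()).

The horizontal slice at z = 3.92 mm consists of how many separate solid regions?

1

At z = 3.92 mm: the cube is present — its section is the full 20.5×19 rectangle; the r=3.5 cylinder at (-0.5, 6.5) contributes a regular 12-gon of circumradius 3.5; the cone at (1, 15.5) is absent (z outside [-2, 3.5]); After the difference (first − rest): starting from the 20.5×19 cube, the r=3.5 cylinder at (-0.5, 6.5) partially overlaps it — only the 14.94 mm² overlap (of its 36.75 mm²) is removed, clipping the outline — 1 connected region. The result has 1 disconnected region.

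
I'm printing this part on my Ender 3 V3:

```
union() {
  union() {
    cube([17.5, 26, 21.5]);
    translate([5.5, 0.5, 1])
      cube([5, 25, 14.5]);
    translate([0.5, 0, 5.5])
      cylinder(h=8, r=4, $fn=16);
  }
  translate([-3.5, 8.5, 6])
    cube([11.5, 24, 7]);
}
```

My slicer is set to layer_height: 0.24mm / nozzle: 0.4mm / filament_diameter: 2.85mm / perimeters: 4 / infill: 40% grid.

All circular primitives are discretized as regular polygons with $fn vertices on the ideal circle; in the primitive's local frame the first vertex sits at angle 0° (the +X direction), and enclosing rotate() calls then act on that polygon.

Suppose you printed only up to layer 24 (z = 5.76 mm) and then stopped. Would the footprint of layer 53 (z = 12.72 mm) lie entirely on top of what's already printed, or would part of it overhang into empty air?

Compare the two slices. At z = 5.76: the cube (footprint 17.5×26) is included at this height (area 455.00 mm²); the cube at (5.5, 0.5) (footprint 5×25) is included at this height (area 125.00 mm²); the r=4 cylinder at (0.5, 0) gives a regular 16-gon of circumradius 4 (constant along its height) (area = (16/2)·4.000²·sin(360°/16) = 48.98 mm²); Merging all regions: the regions partially overlap — summed areas 628.98 mm² minus the doubly-counted overlap 139.22 mm² gives 489.76 mm² — area = 489.76 mm²; the cube at (-3.5, 8.5) is not intersected at this z (z outside [6, 13]); Merging all regions: only the result so far is present, so the union is just that shape — area = 489.76 mm². At z = 12.72: the cube is present — its section is the full 17.5×26 rectangle (area 455.00 mm²); the 5×25 cube at (5.5, 0.5) contributes its full rectangle (area 125.00 mm²); the cylinder at (0.5, 0): section is a regular 16-gon, circumradius r=4 (area = (16/2)·4.000²·sin(360°/16) = 48.98 mm²); Combining (union): the regions partially overlap — summed areas 628.98 mm² minus the doubly-counted overlap 139.22 mm² gives 489.76 mm² — area = 489.76 mm²; the cube at (-3.5, 8.5) (footprint 11.5×24) is included at this height (area 276.00 mm²); Taking the union: the regions partially overlap — summed areas 765.76 mm² minus the doubly-counted overlap 140.00 mm² gives 625.76 mm² — area = 625.76 mm². Checking containment: at z = 12.72 the cross-section extends beyond the z = 5.76 cross-section by about 136.00 mm².

part overhangs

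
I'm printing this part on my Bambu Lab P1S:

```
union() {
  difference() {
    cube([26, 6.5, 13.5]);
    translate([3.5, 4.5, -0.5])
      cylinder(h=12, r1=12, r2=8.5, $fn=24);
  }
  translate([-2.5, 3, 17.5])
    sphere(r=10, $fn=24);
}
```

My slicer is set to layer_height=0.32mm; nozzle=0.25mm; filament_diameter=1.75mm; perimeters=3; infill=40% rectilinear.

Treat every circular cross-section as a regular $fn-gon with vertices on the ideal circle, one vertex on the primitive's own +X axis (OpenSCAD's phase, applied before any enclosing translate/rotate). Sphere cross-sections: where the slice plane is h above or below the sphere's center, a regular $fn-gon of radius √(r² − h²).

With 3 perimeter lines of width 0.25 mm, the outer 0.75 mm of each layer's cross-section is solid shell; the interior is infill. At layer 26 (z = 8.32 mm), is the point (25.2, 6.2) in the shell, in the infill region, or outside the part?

At z = 8.32 mm: the cube (footprint 26×6.5) is included at this height; the cone at (3.5, 4.5): at t=0.735 of its height the radius interpolates to r₁+(r₂−r₁)t = 9.428, giving a regular 24-gon of that circumradius; Subtracting the remaining from the first: starting from the 26×6.5 cube, the cone at (3.5, 4.5) partially overlaps it — only the 81.83 mm² overlap (of its 276.04 mm²) is removed, clipping the outline — 1 connected region; the sphere at (-2.5, 3): section is a regular 24-gon, circumradius = √(r²−h²) = √(10²−9.18²) = 3.966; Merging all regions: the 2 present regions are separate (no shared area or edge), so areas and boundary lengths simply add and each stays a separate island — 2 connected regions. Overall, the cross-section has 2 separate islands. The nearest boundary edge runs (12.66, 6.50)→(26.00, 6.50); distance from the point to it = 0.30 mm. (Shell/infill is judged within the island containing the point — the largest one.) The point is inside the cross-section, 0.30 mm from the nearest boundary — within the 0.75 mm shell band (3 × 0.25).

shell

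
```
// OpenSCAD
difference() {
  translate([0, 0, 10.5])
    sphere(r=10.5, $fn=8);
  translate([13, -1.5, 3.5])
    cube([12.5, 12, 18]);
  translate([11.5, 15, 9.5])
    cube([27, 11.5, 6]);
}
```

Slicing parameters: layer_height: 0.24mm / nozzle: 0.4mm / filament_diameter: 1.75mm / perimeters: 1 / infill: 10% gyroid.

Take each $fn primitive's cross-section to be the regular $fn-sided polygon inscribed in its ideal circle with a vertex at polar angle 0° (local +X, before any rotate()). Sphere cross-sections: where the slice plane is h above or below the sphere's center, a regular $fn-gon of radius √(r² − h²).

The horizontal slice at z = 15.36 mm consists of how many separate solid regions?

1

At z = 15.36 mm: the r=10.5 sphere contributes a regular 8-gon of circumradius √(10.5²−4.86²) = 9.308; the cube at (13, -1.5) (footprint 12.5×12) is included at this height; the 27×11.5 cube at (11.5, 15) contributes its full rectangle; After the difference (first − rest): starting from the r=10.5 sphere, the 12.5×12 cube at (13, -1.5) misses the remaining region (no effect); the 27×11.5 cube at (11.5, 15) misses the remaining region (no effect) — 1 connected region. The result has 1 disconnected region.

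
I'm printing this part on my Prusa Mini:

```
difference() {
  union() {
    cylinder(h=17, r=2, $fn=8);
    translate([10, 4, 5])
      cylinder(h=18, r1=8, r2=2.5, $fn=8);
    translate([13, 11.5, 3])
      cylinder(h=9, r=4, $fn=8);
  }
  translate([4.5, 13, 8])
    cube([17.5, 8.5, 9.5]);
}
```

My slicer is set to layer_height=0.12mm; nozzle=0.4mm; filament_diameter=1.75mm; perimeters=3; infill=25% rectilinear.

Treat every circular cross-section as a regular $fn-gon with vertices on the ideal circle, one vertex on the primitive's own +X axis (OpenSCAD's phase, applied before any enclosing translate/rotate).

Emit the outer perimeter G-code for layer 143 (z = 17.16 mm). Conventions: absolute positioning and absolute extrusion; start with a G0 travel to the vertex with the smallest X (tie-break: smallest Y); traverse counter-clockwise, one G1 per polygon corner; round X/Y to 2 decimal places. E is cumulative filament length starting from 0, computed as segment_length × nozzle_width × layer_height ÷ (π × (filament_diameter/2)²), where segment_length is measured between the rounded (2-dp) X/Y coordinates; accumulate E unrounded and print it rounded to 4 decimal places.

At z = 17.16 mm: the cylinder is not intersected at this z (z outside [0, 17]); the cone at (10, 4): at t=0.676 of its height the radius interpolates to r₁+(r₂−r₁)t = 4.284, giving a regular 8-gon of that circumradius; the cylinder at (13, 11.5) is absent (z outside [3, 12]); Merging all regions: only the cone at (10, 4) is present, so the union is just that shape — 1 connected region; the cube at (4.5, 13) is present — its section is the full 17.5×8.5 rectangle; Taking the first minus the rest: starting from that combined region, the 17.5×8.5 cube at (4.5, 13) misses the remaining region (no effect) — 1 connected region. The outline is a single polygon with 8 vertices. Extrusion per mm of travel: 0.4 × 0.12 / (π × 0.875²) = 0.019956. Accumulating E over each segment gives final E = 0.5233.

G0 X5.72 Y4.00 Z17.16
G1 X6.97 Y0.97 E0.0654
G1 X10.00 Y-0.28 E0.1308
G1 X13.03 Y0.97 E0.1962
G1 X14.28 Y4.00 E0.2616
G1 X13.03 Y7.03 E0.3271
G1 X10.00 Y8.28 E0.3925
G1 X6.97 Y7.03 E0.4579
G1 X5.72 Y4.00 E0.5233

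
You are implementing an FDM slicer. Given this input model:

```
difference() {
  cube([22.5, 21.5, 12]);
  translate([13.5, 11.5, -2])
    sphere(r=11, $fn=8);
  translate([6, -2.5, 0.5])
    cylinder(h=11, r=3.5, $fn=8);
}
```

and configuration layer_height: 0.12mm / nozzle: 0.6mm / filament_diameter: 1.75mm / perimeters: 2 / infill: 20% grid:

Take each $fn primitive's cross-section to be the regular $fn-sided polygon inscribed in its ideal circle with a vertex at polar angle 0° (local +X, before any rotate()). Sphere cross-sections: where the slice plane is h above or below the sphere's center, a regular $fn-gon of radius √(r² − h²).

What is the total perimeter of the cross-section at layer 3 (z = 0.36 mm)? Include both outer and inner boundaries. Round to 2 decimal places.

At z = 0.36 mm: the cube (footprint 22.5×21.5) is included at this height (perimeter 88.00 mm); the r=11 sphere at (13.5, 11.5) slices to a regular 8-gon of circumradius 10.744 (√(r²−h²) with h=2.36 from center) (perimeter = 2·8·10.744·sin(180°/8) = 65.78 mm); the cylinder at (6, -2.5) does not reach this height (z outside [0.5, 11.5]); Taking the first minus the rest: starting from the 22.5×21.5 cube, the r=11 sphere at (13.5, 11.5) partially overlaps it — only the 317.81 mm² overlap (of its 326.49 mm²) is removed, clipping the outline — boundary = 128.77 mm. Overall, the cross-section has 2 separate islands. Total boundary length (outer) = 128.77 mm.

128.77 mm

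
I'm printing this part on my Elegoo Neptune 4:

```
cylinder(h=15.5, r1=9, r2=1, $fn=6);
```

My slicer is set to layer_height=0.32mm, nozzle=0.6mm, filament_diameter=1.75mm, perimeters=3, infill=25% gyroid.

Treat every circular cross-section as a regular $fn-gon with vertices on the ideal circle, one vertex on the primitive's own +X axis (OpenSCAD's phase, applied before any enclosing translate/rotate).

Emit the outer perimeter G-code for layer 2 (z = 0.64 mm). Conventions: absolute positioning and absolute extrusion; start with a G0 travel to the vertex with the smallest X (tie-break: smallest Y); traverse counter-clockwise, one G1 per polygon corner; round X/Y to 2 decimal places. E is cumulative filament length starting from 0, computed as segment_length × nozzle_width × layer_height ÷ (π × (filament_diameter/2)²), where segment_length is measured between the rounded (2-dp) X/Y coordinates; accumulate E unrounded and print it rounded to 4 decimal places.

G0 X-8.67 Y0.00 Z0.64
G1 X-4.33 Y-7.51 E0.6924
G1 X4.33 Y-7.51 E1.3837
G1 X8.67 Y0.00 E2.0760
G1 X4.33 Y7.51 E2.7684
G1 X-4.33 Y7.51 E3.4597
G1 X-8.67 Y0.00 E4.1521

At z = 0.64 mm: the cone (r1=9→r2=1) has section circumradius 8.670 here — a regular 6-gon. The outline is a single polygon with 6 vertices. Extrusion per mm of travel: 0.6 × 0.32 / (π × 0.875²) = 0.079824. Accumulating E over each segment gives final E = 4.1521.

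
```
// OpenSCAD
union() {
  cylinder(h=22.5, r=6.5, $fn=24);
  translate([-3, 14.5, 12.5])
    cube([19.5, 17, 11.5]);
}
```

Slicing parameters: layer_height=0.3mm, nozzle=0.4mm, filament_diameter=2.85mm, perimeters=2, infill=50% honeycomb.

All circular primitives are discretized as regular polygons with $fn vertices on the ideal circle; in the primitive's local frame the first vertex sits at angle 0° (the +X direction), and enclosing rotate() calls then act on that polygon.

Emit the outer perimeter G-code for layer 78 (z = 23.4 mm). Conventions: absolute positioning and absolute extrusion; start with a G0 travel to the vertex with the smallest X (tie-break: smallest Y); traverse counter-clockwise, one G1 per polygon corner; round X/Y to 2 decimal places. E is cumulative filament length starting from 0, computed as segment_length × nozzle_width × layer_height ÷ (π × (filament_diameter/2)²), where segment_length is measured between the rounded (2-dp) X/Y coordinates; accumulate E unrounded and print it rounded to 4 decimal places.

At z = 23.4 mm: the cylinder is absent (z outside [0, 22.5]); the cube at (-3, 14.5) is present — its section is the full 19.5×17 rectangle; Merging all regions: only the 19.5×17 cube at (-3, 14.5) is present, so the union is just that shape — 1 connected region. The outline is a single polygon with 4 vertices. Extrusion per mm of travel: 0.4 × 0.3 / (π × 1.425²) = 0.018811. Accumulating E over each segment gives final E = 1.3732.

G0 X-3.00 Y14.50 Z23.40
G1 X16.50 Y14.50 E0.3668
G1 X16.50 Y31.50 E0.6866
G1 X-3.00 Y31.50 E1.0534
G1 X-3.00 Y14.50 E1.3732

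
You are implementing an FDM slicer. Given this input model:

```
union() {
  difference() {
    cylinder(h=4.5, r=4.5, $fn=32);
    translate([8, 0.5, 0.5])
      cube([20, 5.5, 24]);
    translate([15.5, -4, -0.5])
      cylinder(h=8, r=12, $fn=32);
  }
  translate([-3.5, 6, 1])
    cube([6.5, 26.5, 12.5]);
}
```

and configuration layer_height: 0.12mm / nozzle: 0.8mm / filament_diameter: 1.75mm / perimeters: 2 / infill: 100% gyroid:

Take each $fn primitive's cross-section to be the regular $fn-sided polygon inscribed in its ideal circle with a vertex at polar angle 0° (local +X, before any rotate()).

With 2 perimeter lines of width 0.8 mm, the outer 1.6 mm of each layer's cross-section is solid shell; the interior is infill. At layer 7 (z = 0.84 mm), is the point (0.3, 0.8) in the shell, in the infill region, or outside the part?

infill

At z = 0.84 mm: the r=4.5 cylinder contributes a regular 32-gon of circumradius 4.5; the cube at (8, 0.5) is present — its section is the full 20×5.5 rectangle; the r=12 cylinder at (15.5, -4) contributes a regular 32-gon of circumradius 12; Taking the first minus the rest: starting from the r=4.5 cylinder, the 20×5.5 cube at (8, 0.5) misses the remaining region (no effect); the r=12 cylinder at (15.5, -4) partially overlaps it — only the 0.99 mm² overlap (of its 449.49 mm²) is removed, clipping the outline — 1 connected region; the cube at (-3.5, 6) is not intersected at this z (z outside [1, 13.5]); Merging all regions: only that combined region is present, so the union is just that shape — 1 connected region. Overall, the cross-section is a single solid region. The nearest boundary edge runs (0.88, 4.41)→(1.72, 4.16); distance from the point to it = 3.63 mm. The point is inside the cross-section and 3.63 mm from the nearest boundary — more than the 1.6 mm shell width (2 × 0.8), so it's in the infill interior.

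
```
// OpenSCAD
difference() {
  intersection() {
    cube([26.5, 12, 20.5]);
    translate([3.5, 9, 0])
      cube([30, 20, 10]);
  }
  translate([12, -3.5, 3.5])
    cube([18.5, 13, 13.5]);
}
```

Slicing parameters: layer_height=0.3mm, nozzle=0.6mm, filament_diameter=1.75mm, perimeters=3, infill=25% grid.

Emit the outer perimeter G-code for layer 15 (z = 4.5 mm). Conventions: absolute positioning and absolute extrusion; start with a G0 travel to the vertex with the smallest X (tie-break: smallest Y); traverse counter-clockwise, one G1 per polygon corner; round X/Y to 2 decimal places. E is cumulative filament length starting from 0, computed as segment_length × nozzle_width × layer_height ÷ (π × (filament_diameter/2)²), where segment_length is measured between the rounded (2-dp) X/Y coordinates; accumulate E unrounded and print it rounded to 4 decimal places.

At z = 4.5 mm: the cube (footprint 26.5×12) is included at this height; the 30×20 cube at (3.5, 9) contributes its full rectangle; Taking the intersection: the 30×20 cube at (3.5, 9) partially overlaps the 26.5×12 cube; clipping to the common part keeps 69.00 mm² — 1 connected region; the cube at (12, -3.5) is present — its section is the full 18.5×13 rectangle; After the difference (first − rest): starting from the result so far, the 18.5×13 cube at (12, -3.5) partially overlaps it — only the 7.25 mm² overlap (of its 240.50 mm²) is removed, clipping the outline — 1 connected region. The outline is a single polygon with 6 vertices. Extrusion per mm of travel: 0.6 × 0.3 / (π × 0.875²) = 0.074835. Accumulating E over each segment gives final E = 3.8914.

G0 X3.50 Y9.00 Z4.50
G1 X12.00 Y9.00 E0.6361
G1 X12.00 Y9.50 E0.6735
G1 X26.50 Y9.50 E1.7586
G1 X26.50 Y12.00 E1.9457
G1 X3.50 Y12.00 E3.6669
G1 X3.50 Y9.00 E3.8914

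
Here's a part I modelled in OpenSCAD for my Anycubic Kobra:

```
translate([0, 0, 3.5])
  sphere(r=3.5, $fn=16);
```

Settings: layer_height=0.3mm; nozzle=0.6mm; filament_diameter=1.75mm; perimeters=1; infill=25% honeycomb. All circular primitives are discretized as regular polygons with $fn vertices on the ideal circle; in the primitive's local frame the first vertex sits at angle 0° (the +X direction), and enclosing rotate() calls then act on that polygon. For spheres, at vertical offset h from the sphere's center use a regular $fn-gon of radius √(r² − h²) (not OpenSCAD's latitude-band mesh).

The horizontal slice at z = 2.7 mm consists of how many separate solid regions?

1

At z = 2.7 mm: the sphere: section is a regular 16-gon, circumradius = √(r²−h²) = √(3.5²−0.8²) = 3.407. The result has 1 disconnected region.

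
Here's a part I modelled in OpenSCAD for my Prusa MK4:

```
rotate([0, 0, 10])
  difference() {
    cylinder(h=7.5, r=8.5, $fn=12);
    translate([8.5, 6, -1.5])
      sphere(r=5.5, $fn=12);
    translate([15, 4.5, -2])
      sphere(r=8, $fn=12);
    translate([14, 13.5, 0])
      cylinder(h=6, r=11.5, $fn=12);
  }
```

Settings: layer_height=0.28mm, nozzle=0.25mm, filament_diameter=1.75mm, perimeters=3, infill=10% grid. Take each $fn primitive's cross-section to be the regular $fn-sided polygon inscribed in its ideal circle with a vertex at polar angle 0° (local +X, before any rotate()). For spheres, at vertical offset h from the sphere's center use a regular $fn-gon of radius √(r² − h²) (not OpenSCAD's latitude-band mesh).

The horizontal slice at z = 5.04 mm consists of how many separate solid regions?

At z = 5.04 mm: the cylinder: section is a regular 12-gon, circumradius r=8.5; the sphere at (8.5, 6) is not intersected at this z (|z−center|=6.540 > r=5.5); the sphere at (15, 4.5): section is a regular 12-gon, circumradius = √(r²−h²) = √(8²−7.04²) = 3.800; the r=11.5 cylinder at (14, 13.5) gives a regular 12-gon of circumradius 11.5 (constant along its height); After the difference (first − rest): starting from the r=8.5 cylinder, the r=8 sphere at (15, 4.5) misses the remaining region (no effect); the r=11.5 cylinder at (14, 13.5) misses the remaining region (no effect) — 1 connected region; (rotated 10° about Z; rotation is an isometry so areas/perimeters/island counts are preserved). The result has 1 disconnected region.

1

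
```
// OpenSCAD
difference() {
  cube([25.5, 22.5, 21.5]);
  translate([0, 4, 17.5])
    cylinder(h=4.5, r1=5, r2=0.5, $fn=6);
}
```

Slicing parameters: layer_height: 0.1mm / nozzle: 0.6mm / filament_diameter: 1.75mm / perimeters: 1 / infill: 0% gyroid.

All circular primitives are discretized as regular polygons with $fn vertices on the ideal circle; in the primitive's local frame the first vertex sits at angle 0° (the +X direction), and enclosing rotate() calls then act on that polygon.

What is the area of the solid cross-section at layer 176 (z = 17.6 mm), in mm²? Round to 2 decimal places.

543.17 mm²

At z = 17.6 mm: the cube is present — its section is the full 25.5×22.5 rectangle (area 573.75 mm²); the cone at (0, 4) (r1=5→r2=0.5) has section circumradius 4.900 here — a regular 6-gon (area = (6/2)·4.900²·sin(360°/6) = 62.38 mm²); Taking the first minus the rest: starting from the 25.5×22.5 cube (573.75 mm²), the cone at (0, 4) partially overlaps it — only the 30.58 mm² overlap (of its 62.38 mm²) is removed, clipping the outline — area = 543.17 mm². Overall, the cross-section is a single solid region. Net area = 543.17 mm².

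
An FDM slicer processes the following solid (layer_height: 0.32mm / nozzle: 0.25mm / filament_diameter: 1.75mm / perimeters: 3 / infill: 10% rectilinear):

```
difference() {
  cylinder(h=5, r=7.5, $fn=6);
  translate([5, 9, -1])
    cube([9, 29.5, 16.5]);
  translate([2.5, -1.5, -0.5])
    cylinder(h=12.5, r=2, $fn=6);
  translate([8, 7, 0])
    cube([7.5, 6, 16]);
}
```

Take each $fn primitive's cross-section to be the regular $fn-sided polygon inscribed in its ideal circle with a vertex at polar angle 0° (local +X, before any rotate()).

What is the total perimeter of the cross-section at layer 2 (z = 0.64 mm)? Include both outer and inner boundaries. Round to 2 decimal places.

At z = 0.64 mm: the r=7.5 cylinder gives a regular 6-gon of circumradius 7.5 (constant along its height) (perimeter = 2·6·7.500·sin(180°/6) = 45.00 mm); the 9×29.5 cube at (5, 9) contributes its full rectangle (perimeter 77.00 mm); the r=2 cylinder at (2.5, -1.5) contributes a regular 6-gon of circumradius 2 (perimeter = 2·6·2.000·sin(180°/6) = 12.00 mm); the cube at (8, 7) is present — its section is the full 7.5×6 rectangle (perimeter 27.00 mm); Subtracting the remaining from the first: starting from the r=7.5 cylinder, the 9×29.5 cube at (5, 9) misses the remaining region (no effect); the r=2 cylinder at (2.5, -1.5) lies wholly inside it (removes its full 10.39 mm² and its 12.00 mm outline becomes a hole wall); the 7.5×6 cube at (8, 7) misses the remaining region (no effect) — boundary (outer + 1 inner loop) = 57.00 mm. Overall, the cross-section is one region with 1 hole. Total boundary length (outer + inner) = 57.00 mm.

57.00 mm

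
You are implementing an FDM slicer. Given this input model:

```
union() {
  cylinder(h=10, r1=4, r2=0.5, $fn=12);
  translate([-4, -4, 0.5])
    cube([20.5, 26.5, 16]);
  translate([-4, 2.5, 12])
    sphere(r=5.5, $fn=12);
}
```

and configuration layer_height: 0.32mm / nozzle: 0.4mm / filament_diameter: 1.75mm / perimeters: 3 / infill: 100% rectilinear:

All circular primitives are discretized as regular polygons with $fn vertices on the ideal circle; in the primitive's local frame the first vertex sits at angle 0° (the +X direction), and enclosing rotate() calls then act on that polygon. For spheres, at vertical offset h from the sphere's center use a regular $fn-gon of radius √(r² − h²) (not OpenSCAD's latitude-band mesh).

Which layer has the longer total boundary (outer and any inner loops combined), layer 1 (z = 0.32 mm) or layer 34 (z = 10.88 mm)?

layer 34 (z = 10.88 mm)

Layer 1 (z = 0.32): the cone (r1=4→r2=0.5) has section circumradius 3.888 here — a regular 12-gon (perimeter = 2·12·3.888·sin(180°/12) = 24.15 mm); the cube at (-4, -4) is absent (z outside [0.5, 16.5]); the sphere at (-4, 2.5) does not reach this height (|z−center|=11.680 > r=5.5); Merging all regions: only the cone is present, so the union is just that shape — boundary = 24.15 mm. So its perimeter = 24.15 mm. Layer 34 (z = 10.88): the cone does not reach this height (z outside [0, 10]); the cube at (-4, -4) (footprint 20.5×26.5) is included at this height (perimeter 94.00 mm); the sphere at (-4, 2.5): section is a regular 12-gon, circumradius = √(r²−h²) = √(5.5²−1.12²) = 5.385 (perimeter = 2·12·5.385·sin(180°/12) = 33.45 mm); Taking the union: the regions partially overlap (shared area 43.49 mm²), so the edge portions inside another operand are dropped and the merged outline is re-measured after clipping — boundary = 99.95 mm. So its perimeter = 99.95 mm. Layer 34 is larger (99.95 vs 24.15 mm).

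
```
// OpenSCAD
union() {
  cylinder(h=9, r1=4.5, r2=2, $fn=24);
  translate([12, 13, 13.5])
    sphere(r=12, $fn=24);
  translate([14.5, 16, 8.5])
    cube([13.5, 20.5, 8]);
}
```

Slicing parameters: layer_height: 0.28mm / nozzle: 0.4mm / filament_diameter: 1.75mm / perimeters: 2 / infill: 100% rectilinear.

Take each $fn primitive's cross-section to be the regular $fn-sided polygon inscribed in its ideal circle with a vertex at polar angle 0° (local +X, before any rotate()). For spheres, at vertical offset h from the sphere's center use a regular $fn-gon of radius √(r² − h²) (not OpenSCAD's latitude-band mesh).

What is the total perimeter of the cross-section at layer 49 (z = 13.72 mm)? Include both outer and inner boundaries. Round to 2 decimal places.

112.15 mm

At z = 13.72 mm: the cone is not intersected at this z (z outside [0, 9]); the sphere at (12, 13): section is a regular 24-gon, circumradius = √(r²−h²) = √(12²−0.22²) = 11.998 (perimeter = 2·24·11.998·sin(180°/24) = 75.17 mm); the cube at (14.5, 16) is present — its section is the full 13.5×20.5 rectangle (perimeter 68.00 mm); Merging all regions: the regions partially overlap (shared area 54.29 mm²), so the edge portions inside another operand are dropped and the merged outline is re-measured after clipping — boundary = 112.15 mm. Overall, the cross-section is a single solid region. Total boundary length (outer) = 112.15 mm.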